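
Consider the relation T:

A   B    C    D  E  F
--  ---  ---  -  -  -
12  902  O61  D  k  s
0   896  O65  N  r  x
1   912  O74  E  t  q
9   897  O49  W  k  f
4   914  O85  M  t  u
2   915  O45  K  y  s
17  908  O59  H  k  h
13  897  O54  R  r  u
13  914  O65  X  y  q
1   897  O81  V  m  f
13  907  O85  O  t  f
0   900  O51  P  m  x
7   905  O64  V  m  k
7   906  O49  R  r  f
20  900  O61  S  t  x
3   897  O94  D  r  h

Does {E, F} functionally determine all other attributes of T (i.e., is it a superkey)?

Yes

All 16 rows have distinct {E, F} values, so {E, F} → (all attributes) holds and {E, F} is a superkey.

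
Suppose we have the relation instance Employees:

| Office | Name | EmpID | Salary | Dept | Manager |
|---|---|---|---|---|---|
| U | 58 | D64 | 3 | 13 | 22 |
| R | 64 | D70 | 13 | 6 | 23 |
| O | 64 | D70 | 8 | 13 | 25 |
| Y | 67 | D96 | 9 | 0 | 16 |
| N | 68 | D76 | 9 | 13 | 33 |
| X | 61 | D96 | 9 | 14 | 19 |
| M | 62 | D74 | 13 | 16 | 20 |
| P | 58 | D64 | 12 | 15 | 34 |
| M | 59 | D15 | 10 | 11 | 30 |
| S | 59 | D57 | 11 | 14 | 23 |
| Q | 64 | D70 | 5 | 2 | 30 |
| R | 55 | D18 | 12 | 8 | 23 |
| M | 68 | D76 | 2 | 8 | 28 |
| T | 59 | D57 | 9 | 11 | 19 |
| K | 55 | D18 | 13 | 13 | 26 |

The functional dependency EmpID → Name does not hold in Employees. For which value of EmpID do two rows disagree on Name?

EmpID=D64: 2 rows → Name = 58, 58 ✓
EmpID=D70: 3 rows → Name = 64, 64, 64 ✓
EmpID=D96: 2 rows → Name takes values {67, 61} — violation
EmpID=D76: 2 rows → Name = 68, 68 ✓
EmpID=D74: 1 row → Name = 62 ✓
EmpID=D15: 1 row → Name = 59 ✓
EmpID=D57: 2 rows → Name = 59, 59 ✓
EmpID=D18: 2 rows → Name = 55, 55 ✓
The only EmpID value with inconsistent Name is EmpID=D96.

D96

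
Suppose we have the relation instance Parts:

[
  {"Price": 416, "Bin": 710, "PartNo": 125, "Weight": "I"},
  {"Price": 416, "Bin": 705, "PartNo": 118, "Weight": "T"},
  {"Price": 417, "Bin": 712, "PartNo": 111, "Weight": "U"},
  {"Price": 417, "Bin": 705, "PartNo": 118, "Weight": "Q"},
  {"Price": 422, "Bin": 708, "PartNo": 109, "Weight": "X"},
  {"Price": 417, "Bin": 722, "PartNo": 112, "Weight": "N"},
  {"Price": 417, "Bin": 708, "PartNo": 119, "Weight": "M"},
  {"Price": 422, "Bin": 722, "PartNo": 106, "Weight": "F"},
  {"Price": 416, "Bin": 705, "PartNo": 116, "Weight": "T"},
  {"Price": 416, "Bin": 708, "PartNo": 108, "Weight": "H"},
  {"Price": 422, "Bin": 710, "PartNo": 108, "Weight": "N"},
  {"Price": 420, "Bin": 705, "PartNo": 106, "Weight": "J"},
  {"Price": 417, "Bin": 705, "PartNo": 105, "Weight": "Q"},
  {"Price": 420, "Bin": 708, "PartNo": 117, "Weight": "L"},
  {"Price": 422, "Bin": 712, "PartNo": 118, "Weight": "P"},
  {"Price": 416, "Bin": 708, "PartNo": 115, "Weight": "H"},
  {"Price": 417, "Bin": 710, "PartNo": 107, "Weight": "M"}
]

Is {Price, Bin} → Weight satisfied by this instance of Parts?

(Price=416, Bin=710): 1 row → Weight = I ✓
(Price=416, Bin=705): 2 rows → Weight = T, T ✓
(Price=417, Bin=712): 1 row → Weight = U ✓
(Price=417, Bin=705): 2 rows → Weight = Q, Q ✓
(Price=422, Bin=708): 1 row → Weight = X ✓
(Price=417, Bin=722): 1 row → Weight = N ✓
(Price=417, Bin=708): 1 row → Weight = M ✓
(Price=422, Bin=722): 1 row → Weight = F ✓
(Price=416, Bin=708): 2 rows → Weight = H, H ✓
(Price=422, Bin=710): 1 row → Weight = N ✓
(Price=420, Bin=705): 1 row → Weight = J ✓
(Price=420, Bin=708): 1 row → Weight = L ✓
(Price=422, Bin=712): 1 row → Weight = P ✓
(Price=417, Bin=710): 1 row → Weight = M ✓
Every {Price, Bin} value is associated with a single Weight value, so {Price, Bin} → Weight holds.

Yes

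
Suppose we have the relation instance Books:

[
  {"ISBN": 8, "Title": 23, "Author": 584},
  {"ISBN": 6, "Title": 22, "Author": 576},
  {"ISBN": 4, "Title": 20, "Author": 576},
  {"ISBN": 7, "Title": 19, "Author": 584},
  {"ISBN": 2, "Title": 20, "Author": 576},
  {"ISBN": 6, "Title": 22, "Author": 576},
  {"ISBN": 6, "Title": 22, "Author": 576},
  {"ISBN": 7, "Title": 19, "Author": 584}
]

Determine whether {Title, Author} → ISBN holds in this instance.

(Title=23, Author=584): 1 row → ISBN = 8 ✓
(Title=22, Author=576): 3 rows → ISBN = 6, 6, 6 ✓
(Title=20, Author=576): 2 rows → ISBN takes values {4, 2} — violation
(Title=19, Author=584): 2 rows → ISBN = 7, 7 ✓
Two rows agree on {Title, Author} but differ on ISBN, so {Title, Author} → ISBN does not hold.

No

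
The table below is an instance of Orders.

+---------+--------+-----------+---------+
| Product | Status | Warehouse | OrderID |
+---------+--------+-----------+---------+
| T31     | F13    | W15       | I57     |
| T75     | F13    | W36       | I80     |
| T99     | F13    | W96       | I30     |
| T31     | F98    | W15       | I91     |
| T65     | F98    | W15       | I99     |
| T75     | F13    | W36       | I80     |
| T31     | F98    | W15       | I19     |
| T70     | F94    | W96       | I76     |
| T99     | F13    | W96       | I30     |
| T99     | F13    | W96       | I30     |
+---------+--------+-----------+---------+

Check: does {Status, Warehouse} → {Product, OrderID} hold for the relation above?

(Status=F13, Warehouse=W15): 1 row → {Product,OrderID} = (T31, I57) ✓
(Status=F13, Warehouse=W36): 2 rows → {Product,OrderID} = (T75, I80), (T75, I80) ✓
(Status=F13, Warehouse=W96): 3 rows → {Product,OrderID} = (T99, I30), (T99, I30), (T99, I30) ✓
(Status=F98, Warehouse=W15): 3 rows → {Product,OrderID} takes values {(T31, I91), (T65, I99), (T31, I19)} — violation
(Status=F94, Warehouse=W96): 1 row → {Product,OrderID} = (T70, I76) ✓
Two rows agree on {Status, Warehouse} but differ on {Product, OrderID}, so {Status, Warehouse} → {Product, OrderID} does not hold.

No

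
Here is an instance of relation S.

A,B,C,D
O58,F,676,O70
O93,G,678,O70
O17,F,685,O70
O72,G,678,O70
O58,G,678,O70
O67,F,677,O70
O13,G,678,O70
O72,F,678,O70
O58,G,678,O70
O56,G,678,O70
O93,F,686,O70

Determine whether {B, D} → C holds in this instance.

(B=F, D=O70): 5 rows → C takes values {676, 685, 677, 678, 686} — violation
(B=G, D=O70): 6 rows → C = 678, 678, 678, 678, 678, 678 ✓
Two rows agree on {B, D} but differ on C, so {B, D} → C does not hold.

No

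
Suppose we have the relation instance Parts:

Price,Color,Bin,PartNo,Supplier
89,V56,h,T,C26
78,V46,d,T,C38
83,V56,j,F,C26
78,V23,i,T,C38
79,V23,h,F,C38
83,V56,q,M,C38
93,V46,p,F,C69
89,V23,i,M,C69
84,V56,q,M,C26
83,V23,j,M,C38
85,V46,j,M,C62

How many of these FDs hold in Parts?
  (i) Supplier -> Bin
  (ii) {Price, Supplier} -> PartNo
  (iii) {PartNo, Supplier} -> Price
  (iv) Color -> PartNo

2

(i) Supplier -> Bin: Supplier=C26: 3 rows → Bin takes values {h, j, q} — violation; Supplier=C38: 5 rows → Bin takes values {d, i, h, q, j} — violation; Supplier=C69: 2 rows → Bin takes values {p, i} — violation — fails.
(ii) {Price, Supplier} -> PartNo: every LHS value maps to a single RHS value — holds.
(iii) {PartNo, Supplier} -> Price: every LHS value maps to a single RHS value — holds.
(iv) Color -> PartNo: Color=V56: 4 rows → PartNo takes values {T, F, M} — violation; Color=V46: 3 rows → PartNo takes values {T, F, M} — violation; Color=V23: 4 rows → PartNo takes values {T, F, M} — violation — fails.
2 of the 4 dependencies hold.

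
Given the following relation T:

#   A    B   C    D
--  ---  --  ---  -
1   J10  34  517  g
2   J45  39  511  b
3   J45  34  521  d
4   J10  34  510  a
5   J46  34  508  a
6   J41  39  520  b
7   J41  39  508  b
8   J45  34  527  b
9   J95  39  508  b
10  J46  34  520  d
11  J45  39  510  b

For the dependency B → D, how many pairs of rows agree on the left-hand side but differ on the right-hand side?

13

B=34: violating pairs (1,3), (1,4), (1,5), (1,8), (1,10), (3,4), (3,5), (3,8), (4,8), (4,10), (5,8), (5,10), (8,10) — 13 pairs.
B=39: all 5 rows agree on D — 0 pairs.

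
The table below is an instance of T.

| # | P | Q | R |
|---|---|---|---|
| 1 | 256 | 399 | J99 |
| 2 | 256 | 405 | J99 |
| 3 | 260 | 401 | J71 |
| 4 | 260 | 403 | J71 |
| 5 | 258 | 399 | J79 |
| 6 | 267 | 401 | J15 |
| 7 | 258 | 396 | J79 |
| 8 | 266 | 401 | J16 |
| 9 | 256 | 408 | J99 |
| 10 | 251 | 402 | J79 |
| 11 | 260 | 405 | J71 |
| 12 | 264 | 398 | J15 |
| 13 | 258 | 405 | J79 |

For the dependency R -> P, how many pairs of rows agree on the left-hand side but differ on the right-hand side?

4

R=J99: all 3 rows agree on P — 0 pairs.
R=J71: all 3 rows agree on P — 0 pairs.
R=J79: violating pairs (5,10), (7,10), (10,13) — 3 pairs.
R=J15: violating pairs (6,12) — 1 pair.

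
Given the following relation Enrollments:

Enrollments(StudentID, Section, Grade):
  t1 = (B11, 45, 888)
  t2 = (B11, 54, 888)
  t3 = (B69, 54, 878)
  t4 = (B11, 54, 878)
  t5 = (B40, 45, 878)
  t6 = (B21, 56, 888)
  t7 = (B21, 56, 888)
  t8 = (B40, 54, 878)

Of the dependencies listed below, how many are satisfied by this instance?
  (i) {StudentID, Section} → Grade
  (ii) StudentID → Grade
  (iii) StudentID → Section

(i) {StudentID, Section} → Grade: (StudentID=B11, Section=54): rows 2, 4 → Grade takes values {888, 878} — violation — fails.
(ii) StudentID → Grade: StudentID=B11: rows 1, 2, 4 → Grade takes values {888, 878} — violation — fails.
(iii) StudentID → Section: StudentID=B11: rows 1, 2, 4 → Section takes values {45, 54} — violation; StudentID=B40: rows 5, 8 → Section takes values {45, 54} — violation — fails.
None of the 3 dependencies hold.

0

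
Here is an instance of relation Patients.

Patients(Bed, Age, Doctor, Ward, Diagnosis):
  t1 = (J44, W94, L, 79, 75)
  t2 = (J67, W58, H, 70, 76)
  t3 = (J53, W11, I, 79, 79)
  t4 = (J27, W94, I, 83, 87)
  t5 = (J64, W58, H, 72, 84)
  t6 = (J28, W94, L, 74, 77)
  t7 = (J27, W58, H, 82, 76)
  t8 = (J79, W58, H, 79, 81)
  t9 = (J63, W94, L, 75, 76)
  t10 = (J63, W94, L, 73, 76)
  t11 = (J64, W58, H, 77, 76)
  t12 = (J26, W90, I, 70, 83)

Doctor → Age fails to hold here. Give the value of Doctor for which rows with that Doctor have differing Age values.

I

Doctor=L: rows 1, 6, 9, 10 → Age = W94, W94, W94, W94 ✓
Doctor=H: rows 2, 5, 7, 8, 11 → Age = W58, W58, W58, W58, W58 ✓
Doctor=I: rows 3, 4, 12 → Age takes values {W11, W94, W90} — violation
The only Doctor value with inconsistent Age is Doctor=I.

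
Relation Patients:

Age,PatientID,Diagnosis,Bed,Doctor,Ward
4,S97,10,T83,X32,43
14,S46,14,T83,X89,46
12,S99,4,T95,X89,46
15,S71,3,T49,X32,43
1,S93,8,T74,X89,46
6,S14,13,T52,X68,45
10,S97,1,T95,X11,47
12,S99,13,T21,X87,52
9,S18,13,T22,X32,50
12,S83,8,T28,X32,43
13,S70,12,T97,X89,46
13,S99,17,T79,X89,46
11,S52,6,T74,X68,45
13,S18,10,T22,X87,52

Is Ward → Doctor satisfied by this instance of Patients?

Yes

Ward=43: 3 rows → Doctor = X32, X32, X32 ✓
Ward=46: 5 rows → Doctor = X89, X89, X89, X89, X89 ✓
Ward=45: 2 rows → Doctor = X68, X68 ✓
Ward=47: 1 row → Doctor = X11 ✓
Ward=52: 2 rows → Doctor = X87, X87 ✓
Ward=50: 1 row → Doctor = X32 ✓
Every Ward value is associated with a single Doctor value, so Ward → Doctor holds.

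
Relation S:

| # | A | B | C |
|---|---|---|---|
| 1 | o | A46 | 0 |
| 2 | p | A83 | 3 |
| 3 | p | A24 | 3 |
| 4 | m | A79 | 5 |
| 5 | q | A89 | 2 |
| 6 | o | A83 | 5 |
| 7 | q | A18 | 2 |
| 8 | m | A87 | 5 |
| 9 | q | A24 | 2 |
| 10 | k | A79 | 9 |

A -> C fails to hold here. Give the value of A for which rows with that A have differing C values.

A=o: rows 1, 6 → C takes values {0, 5} — violation
A=p: rows 2, 3 → C = 3, 3 ✓
A=m: rows 4, 8 → C = 5, 5 ✓
A=q: rows 5, 7, 9 → C = 2, 2, 2 ✓
A=k: row 10 → C = 9 ✓
The only A value with inconsistent C is A=o.

o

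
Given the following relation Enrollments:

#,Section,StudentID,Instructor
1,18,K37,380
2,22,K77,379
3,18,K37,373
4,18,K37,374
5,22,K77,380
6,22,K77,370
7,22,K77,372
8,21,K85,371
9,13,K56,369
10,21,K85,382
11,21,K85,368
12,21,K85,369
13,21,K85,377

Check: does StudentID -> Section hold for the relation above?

Yes

StudentID=K37: rows 1, 3, 4 → Section = 18, 18, 18 ✓
StudentID=K77: rows 2, 5, 6, 7 → Section = 22, 22, 22, 22 ✓
StudentID=K85: rows 8, 10, 11, 12, 13 → Section = 21, 21, 21, 21, 21 ✓
StudentID=K56: row 9 → Section = 13 ✓
Every StudentID value is associated with a single Section value, so StudentID -> Section holds.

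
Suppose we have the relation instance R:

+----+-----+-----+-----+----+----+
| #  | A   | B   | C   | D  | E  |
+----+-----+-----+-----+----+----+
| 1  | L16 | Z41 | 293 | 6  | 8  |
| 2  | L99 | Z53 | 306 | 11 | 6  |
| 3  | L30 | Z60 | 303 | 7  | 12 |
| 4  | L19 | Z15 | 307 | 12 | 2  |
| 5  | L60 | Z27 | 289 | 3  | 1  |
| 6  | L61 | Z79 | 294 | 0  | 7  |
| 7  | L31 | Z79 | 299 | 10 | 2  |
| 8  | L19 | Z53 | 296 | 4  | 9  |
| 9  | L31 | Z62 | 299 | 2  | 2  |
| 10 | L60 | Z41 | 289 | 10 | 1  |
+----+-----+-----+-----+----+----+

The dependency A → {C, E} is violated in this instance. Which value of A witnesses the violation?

L19

A=L16: row 1 → {C,E} = (293, 8) ✓
A=L99: row 2 → {C,E} = (306, 6) ✓
A=L30: row 3 → {C,E} = (303, 12) ✓
A=L19: rows 4, 8 → {C,E} takes values {(307, 2), (296, 9)} — violation
A=L60: rows 5, 10 → {C,E} = (289, 1), (289, 1) ✓
A=L61: row 6 → {C,E} = (294, 7) ✓
A=L31: rows 7, 9 → {C,E} = (299, 2), (299, 2) ✓
The only A value with inconsistent RHS is A=L19.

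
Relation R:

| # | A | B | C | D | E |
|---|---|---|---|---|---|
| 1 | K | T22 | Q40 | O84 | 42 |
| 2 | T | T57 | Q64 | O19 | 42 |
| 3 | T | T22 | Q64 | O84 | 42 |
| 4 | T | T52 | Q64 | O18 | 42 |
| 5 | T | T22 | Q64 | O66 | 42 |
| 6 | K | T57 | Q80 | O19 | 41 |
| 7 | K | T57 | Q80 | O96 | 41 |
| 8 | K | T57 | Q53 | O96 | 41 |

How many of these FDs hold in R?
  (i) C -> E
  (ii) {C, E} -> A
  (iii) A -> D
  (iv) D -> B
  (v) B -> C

3

(i) C -> E: every LHS value maps to a single RHS value — holds.
(ii) {C, E} -> A: every LHS value maps to a single RHS value — holds.
(iii) A -> D: A=K: rows 1, 6, 7, 8 → D takes values {O84, O19, O96} — violation; A=T: rows 2, 3, 4, 5 → D takes values {O19, O84, O18, O66} — violation — fails.
(iv) D -> B: every LHS value maps to a single RHS value — holds.
(v) B -> C: B=T22: rows 1, 3, 5 → C takes values {Q40, Q64} — violation; B=T57: rows 2, 6, 7, 8 → C takes values {Q64, Q80, Q53} — violation — fails.
3 of the 5 dependencies hold.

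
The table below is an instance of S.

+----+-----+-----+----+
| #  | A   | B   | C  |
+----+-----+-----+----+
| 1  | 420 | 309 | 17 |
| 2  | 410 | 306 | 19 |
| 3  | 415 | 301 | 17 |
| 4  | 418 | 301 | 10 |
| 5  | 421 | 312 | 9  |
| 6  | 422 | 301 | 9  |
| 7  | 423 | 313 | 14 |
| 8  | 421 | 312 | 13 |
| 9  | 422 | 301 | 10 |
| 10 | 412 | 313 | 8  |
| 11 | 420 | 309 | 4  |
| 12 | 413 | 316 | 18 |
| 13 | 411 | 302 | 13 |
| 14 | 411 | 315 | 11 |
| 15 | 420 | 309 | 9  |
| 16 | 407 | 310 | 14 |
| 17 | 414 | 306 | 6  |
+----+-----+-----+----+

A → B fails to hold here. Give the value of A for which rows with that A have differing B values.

411

A=420: rows 1, 11, 15 → B = 309, 309, 309 ✓
A=410: row 2 → B = 306 ✓
A=415: row 3 → B = 301 ✓
A=418: row 4 → B = 301 ✓
A=421: rows 5, 8 → B = 312, 312 ✓
A=422: rows 6, 9 → B = 301, 301 ✓
A=423: row 7 → B = 313 ✓
A=412: row 10 → B = 313 ✓
A=413: row 12 → B = 316 ✓
A=411: rows 13, 14 → B takes values {302, 315} — violation
A=407: row 16 → B = 310 ✓
A=414: row 17 → B = 306 ✓
The only A value with inconsistent B is A=411.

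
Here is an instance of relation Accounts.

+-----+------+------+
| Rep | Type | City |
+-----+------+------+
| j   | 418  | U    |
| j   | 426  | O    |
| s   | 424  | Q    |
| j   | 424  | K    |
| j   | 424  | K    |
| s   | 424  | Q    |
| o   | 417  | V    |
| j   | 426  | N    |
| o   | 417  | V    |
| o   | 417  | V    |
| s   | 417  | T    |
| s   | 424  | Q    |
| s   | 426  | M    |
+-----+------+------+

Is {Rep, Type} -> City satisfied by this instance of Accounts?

No

(Rep=j, Type=418): 1 row → City = U ✓
(Rep=j, Type=426): 2 rows → City takes values {O, N} — violation
(Rep=s, Type=424): 3 rows → City = Q, Q, Q ✓
(Rep=j, Type=424): 2 rows → City = K, K ✓
(Rep=o, Type=417): 3 rows → City = V, V, V ✓
(Rep=s, Type=417): 1 row → City = T ✓
(Rep=s, Type=426): 1 row → City = M ✓
Two rows agree on {Rep, Type} but differ on City, so {Rep, Type} -> City does not hold.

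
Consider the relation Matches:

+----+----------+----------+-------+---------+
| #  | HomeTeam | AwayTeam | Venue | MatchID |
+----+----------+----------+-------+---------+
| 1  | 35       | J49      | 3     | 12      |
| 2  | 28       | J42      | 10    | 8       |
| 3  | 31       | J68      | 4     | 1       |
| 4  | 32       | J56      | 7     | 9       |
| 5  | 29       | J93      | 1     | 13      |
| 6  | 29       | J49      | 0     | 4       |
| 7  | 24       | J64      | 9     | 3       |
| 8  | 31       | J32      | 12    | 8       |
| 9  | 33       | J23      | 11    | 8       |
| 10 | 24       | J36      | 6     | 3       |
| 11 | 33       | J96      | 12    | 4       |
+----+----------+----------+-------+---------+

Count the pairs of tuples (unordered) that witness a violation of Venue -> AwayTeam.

Venue=12: violating pairs (8,11) — 1 pair.

1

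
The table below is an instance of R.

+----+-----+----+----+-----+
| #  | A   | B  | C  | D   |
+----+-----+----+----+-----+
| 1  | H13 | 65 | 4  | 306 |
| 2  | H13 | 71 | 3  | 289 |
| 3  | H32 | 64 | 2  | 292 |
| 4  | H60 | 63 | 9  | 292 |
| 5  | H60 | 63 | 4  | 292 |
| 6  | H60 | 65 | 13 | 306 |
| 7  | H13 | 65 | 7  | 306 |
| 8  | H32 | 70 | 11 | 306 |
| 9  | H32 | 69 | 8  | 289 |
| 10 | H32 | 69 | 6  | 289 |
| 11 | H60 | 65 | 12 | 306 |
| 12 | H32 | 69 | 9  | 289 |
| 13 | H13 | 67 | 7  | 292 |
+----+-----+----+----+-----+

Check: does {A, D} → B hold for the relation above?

(A=H13, D=306): rows 1, 7 → B = 65, 65 ✓
(A=H13, D=289): row 2 → B = 71 ✓
(A=H32, D=292): row 3 → B = 64 ✓
(A=H60, D=292): rows 4, 5 → B = 63, 63 ✓
(A=H60, D=306): rows 6, 11 → B = 65, 65 ✓
(A=H32, D=306): row 8 → B = 70 ✓
(A=H32, D=289): rows 9, 10, 12 → B = 69, 69, 69 ✓
(A=H13, D=292): row 13 → B = 67 ✓
Every {A, D} value is associated with a single B value, so {A, D} → B holds.

Yes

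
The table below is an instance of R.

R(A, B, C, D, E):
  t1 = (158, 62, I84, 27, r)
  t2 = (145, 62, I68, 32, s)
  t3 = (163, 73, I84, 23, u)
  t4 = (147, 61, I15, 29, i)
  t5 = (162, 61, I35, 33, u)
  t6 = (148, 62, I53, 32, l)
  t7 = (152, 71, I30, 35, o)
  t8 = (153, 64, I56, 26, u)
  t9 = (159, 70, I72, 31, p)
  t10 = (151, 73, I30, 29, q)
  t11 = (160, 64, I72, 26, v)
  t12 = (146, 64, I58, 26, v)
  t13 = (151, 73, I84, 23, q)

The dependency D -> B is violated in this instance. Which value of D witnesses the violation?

D=27: row 1 → B = 62 ✓
D=32: rows 2, 6 → B = 62, 62 ✓
D=23: rows 3, 13 → B = 73, 73 ✓
D=29: rows 4, 10 → B takes values {61, 73} — violation
D=33: row 5 → B = 61 ✓
D=35: row 7 → B = 71 ✓
D=26: rows 8, 11, 12 → B = 64, 64, 64 ✓
D=31: row 9 → B = 70 ✓
The only D value with inconsistent B is D=29.

29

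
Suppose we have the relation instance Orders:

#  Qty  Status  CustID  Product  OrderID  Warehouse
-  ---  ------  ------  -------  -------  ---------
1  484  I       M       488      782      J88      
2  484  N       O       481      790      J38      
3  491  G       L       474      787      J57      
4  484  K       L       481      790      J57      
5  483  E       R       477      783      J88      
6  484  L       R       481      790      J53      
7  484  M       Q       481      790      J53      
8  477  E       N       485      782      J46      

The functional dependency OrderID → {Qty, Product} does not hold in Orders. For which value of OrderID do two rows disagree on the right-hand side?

782

OrderID=782: rows 1, 8 → {Qty,Product} takes values {(484, 488), (477, 485)} — violation
OrderID=790: rows 2, 4, 6, 7 → {Qty,Product} = (484, 481), (484, 481), (484, 481), (484, 481) ✓
OrderID=787: row 3 → {Qty,Product} = (491, 474) ✓
OrderID=783: row 5 → {Qty,Product} = (483, 477) ✓
The only OrderID value with inconsistent RHS is OrderID=782.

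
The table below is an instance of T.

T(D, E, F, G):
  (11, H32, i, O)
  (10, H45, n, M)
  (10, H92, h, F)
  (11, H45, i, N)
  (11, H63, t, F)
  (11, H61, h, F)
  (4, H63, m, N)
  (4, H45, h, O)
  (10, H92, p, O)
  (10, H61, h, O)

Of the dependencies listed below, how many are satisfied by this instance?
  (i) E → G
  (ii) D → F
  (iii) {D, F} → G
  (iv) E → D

(i) E → G: E=H45: 3 rows → G takes values {M, N, O} — violation; E=H92: 2 rows → G takes values {F, O} — violation; E=H63: 2 rows → G takes values {F, N} — violation; E=H61: 2 rows → G takes values {F, O} — violation — fails.
(ii) D → F: D=11: 4 rows → F takes values {i, t, h} — violation; D=10: 4 rows → F takes values {n, h, p} — violation; D=4: 2 rows → F takes values {m, h} — violation — fails.
(iii) {D, F} → G: (D=11, F=i): 2 rows → G takes values {O, N} — violation; (D=10, F=h): 2 rows → G takes values {F, O} — violation — fails.
(iv) E → D: E=H45: 3 rows → D takes values {10, 11, 4} — violation; E=H63: 2 rows → D takes values {11, 4} — violation; E=H61: 2 rows → D takes values {11, 10} — violation — fails.
None of the 4 dependencies hold.

0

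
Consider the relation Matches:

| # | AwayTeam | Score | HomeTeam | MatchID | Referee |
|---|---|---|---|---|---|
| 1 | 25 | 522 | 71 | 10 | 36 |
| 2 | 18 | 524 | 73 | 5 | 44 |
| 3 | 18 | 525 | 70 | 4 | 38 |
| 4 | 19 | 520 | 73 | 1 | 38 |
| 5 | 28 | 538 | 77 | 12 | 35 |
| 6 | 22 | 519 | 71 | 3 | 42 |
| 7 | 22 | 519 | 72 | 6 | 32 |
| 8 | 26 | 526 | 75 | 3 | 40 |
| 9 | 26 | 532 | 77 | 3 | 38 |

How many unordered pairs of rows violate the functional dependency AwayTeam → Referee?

3

AwayTeam=18: violating pairs (2,3) — 1 pair.
AwayTeam=22: violating pairs (6,7) — 1 pair.
AwayTeam=26: violating pairs (8,9) — 1 pair.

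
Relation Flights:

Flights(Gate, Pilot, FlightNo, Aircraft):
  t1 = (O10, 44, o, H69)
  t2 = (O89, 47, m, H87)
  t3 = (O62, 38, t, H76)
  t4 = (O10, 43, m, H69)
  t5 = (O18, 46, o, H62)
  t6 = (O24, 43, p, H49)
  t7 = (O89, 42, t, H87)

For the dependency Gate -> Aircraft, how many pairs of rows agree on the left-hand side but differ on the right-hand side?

Gate=O10: all 2 rows agree on Aircraft — 0 pairs.
Gate=O89: all 2 rows agree on Aircraft — 0 pairs.

0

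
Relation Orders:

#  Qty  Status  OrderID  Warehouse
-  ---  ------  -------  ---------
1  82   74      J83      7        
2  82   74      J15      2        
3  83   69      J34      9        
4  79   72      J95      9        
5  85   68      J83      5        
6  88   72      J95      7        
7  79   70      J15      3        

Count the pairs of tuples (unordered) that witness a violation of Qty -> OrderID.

2

Qty=82: violating pairs (1,2) — 1 pair.
Qty=79: violating pairs (4,7) — 1 pair.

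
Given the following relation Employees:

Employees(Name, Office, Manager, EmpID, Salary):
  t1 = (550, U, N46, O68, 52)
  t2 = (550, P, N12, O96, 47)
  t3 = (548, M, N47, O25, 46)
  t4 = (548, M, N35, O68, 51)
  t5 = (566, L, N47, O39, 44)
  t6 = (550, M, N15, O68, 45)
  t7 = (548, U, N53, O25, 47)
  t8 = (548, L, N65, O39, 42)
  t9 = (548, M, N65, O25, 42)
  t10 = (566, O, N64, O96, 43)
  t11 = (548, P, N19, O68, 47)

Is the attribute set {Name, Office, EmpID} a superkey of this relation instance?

Rows 3 and 9 have the same {Name, Office, EmpID} value (Name=548, Office=M, EmpID=O25) but are distinct tuples, so {Name, Office, EmpID} does not determine every attribute — not a superkey.

No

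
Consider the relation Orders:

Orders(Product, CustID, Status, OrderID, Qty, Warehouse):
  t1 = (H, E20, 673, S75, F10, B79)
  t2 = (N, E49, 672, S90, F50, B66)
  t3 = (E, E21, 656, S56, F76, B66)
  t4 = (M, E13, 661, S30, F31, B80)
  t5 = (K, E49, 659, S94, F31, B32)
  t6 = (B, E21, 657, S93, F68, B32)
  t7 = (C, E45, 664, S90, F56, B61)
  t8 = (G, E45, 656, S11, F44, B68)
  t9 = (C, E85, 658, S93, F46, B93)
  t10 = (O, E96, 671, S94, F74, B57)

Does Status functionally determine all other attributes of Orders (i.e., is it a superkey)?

Rows 3 and 8 have the same Status value Status=656 but are distinct tuples, so Status does not determine every attribute — not a superkey.

No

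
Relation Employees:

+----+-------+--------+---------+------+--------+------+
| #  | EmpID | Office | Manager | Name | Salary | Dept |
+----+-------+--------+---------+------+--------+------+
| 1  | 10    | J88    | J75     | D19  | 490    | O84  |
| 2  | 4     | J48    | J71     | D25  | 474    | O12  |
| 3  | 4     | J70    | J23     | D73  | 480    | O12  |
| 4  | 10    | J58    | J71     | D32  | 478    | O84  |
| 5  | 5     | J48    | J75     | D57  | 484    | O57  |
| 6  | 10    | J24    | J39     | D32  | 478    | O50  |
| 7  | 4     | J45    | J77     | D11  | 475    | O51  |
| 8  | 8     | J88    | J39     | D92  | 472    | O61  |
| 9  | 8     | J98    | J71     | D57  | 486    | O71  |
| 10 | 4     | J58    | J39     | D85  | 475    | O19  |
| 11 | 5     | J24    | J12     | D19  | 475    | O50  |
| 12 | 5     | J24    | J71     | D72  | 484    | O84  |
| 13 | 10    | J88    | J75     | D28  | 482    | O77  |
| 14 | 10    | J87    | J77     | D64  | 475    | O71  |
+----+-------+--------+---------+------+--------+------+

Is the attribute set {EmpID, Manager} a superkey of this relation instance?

No

Rows 1 and 13 have the same {EmpID, Manager} value (EmpID=10, Manager=J75) but are distinct tuples, so {EmpID, Manager} does not determine every attribute — not a superkey.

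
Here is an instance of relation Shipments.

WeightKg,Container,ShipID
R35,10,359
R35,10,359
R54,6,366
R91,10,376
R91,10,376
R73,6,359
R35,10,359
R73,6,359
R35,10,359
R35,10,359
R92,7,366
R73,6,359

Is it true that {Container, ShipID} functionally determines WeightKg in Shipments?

(Container=10, ShipID=359): 5 rows → WeightKg = R35, R35, R35, R35, R35 ✓
(Container=6, ShipID=366): 1 row → WeightKg = R54 ✓
(Container=10, ShipID=376): 2 rows → WeightKg = R91, R91 ✓
(Container=6, ShipID=359): 3 rows → WeightKg = R73, R73, R73 ✓
(Container=7, ShipID=366): 1 row → WeightKg = R92 ✓
Every {Container, ShipID} value is associated with a single WeightKg value, so {Container, ShipID} → WeightKg holds.

Yes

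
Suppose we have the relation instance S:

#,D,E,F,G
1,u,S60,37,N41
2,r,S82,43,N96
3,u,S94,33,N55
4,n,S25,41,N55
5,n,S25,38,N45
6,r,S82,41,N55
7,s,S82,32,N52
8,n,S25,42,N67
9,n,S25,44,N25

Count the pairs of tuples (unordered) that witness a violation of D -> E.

1

D=u: violating pairs (1,3) — 1 pair.
D=r: all 2 rows agree on E — 0 pairs.
D=n: all 4 rows agree on E — 0 pairs.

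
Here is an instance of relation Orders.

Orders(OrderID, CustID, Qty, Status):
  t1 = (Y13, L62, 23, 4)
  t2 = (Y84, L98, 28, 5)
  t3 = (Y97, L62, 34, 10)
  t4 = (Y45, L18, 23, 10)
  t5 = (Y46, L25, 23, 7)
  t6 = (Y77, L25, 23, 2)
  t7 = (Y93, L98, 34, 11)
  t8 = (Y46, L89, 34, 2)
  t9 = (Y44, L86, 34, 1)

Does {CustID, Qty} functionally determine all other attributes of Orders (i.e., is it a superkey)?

No

Rows 5 and 6 have the same {CustID, Qty} value (CustID=L25, Qty=23) but are distinct tuples, so {CustID, Qty} does not determine every attribute — not a superkey.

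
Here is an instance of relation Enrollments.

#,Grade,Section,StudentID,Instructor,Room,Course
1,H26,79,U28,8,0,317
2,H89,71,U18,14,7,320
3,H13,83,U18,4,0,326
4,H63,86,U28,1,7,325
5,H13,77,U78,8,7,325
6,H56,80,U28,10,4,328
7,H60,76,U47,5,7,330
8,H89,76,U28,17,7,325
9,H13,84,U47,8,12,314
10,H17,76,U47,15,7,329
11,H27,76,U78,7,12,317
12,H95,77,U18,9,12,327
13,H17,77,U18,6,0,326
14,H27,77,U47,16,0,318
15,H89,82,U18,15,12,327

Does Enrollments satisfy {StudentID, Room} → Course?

No

(StudentID=U28, Room=0): row 1 → Course = 317 ✓
(StudentID=U18, Room=7): row 2 → Course = 320 ✓
(StudentID=U18, Room=0): rows 3, 13 → Course = 326, 326 ✓
(StudentID=U28, Room=7): rows 4, 8 → Course = 325, 325 ✓
(StudentID=U78, Room=7): row 5 → Course = 325 ✓
(StudentID=U28, Room=4): row 6 → Course = 328 ✓
(StudentID=U47, Room=7): rows 7, 10 → Course takes values {330, 329} — violation
(StudentID=U47, Room=12): row 9 → Course = 314 ✓
(StudentID=U78, Room=12): row 11 → Course = 317 ✓
(StudentID=U18, Room=12): rows 12, 15 → Course = 327, 327 ✓
(StudentID=U47, Room=0): row 14 → Course = 318 ✓
Two rows agree on {StudentID, Room} but differ on Course, so {StudentID, Room} → Course does not hold.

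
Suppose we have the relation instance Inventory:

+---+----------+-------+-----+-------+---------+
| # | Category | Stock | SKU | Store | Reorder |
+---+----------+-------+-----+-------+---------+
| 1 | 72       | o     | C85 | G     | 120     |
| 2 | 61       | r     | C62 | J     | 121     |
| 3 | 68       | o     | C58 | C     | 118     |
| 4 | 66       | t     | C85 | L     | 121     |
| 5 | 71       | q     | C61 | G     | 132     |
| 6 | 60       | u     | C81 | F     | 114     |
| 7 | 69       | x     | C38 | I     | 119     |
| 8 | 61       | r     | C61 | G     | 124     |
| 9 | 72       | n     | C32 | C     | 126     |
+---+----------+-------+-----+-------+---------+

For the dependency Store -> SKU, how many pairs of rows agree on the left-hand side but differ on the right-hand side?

Store=G: violating pairs (1,5), (1,8) — 2 pairs.
Store=C: violating pairs (3,9) — 1 pair.

3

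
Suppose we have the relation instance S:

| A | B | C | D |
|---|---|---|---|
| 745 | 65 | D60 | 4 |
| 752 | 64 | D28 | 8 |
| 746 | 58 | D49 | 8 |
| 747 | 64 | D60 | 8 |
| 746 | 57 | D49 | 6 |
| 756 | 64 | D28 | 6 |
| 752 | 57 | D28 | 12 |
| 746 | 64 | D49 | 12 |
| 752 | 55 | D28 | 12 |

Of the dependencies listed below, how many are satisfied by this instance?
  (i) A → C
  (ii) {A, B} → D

(i) A → C: every LHS value maps to a single RHS value — holds.
(ii) {A, B} → D: every LHS value maps to a single RHS value — holds.
2 of the 2 dependencies hold.

2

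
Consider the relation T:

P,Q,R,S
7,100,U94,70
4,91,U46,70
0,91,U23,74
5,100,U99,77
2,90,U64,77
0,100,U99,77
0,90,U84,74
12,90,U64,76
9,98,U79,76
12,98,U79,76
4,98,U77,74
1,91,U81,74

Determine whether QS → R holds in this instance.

No

(Q=100, S=70): 1 row → R = U94 ✓
(Q=91, S=70): 1 row → R = U46 ✓
(Q=91, S=74): 2 rows → R takes values {U23, U81} — violation
(Q=100, S=77): 2 rows → R = U99, U99 ✓
(Q=90, S=77): 1 row → R = U64 ✓
(Q=90, S=74): 1 row → R = U84 ✓
(Q=90, S=76): 1 row → R = U64 ✓
(Q=98, S=76): 2 rows → R = U79, U79 ✓
(Q=98, S=74): 1 row → R = U77 ✓
Two rows agree on QS but differ on R, so QS → R does not hold.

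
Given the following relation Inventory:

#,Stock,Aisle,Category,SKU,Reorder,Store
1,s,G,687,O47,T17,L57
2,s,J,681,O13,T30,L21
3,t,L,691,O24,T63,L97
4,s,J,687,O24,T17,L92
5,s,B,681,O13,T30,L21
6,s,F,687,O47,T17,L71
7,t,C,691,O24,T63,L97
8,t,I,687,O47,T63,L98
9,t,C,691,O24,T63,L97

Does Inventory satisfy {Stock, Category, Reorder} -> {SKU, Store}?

No

(Stock=s, Category=687, Reorder=T17): rows 1, 4, 6 → {SKU,Store} takes values {(O47, L57), (O24, L92), (O47, L71)} — violation
(Stock=s, Category=681, Reorder=T30): rows 2, 5 → {SKU,Store} = (O13, L21), (O13, L21) ✓
(Stock=t, Category=691, Reorder=T63): rows 3, 7, 9 → {SKU,Store} = (O24, L97), (O24, L97), (O24, L97) ✓
(Stock=t, Category=687, Reorder=T63): row 8 → {SKU,Store} = (O47, L98) ✓
Two rows agree on {Stock, Category, Reorder} but differ on {SKU, Store}, so {Stock, Category, Reorder} -> {SKU, Store} does not hold.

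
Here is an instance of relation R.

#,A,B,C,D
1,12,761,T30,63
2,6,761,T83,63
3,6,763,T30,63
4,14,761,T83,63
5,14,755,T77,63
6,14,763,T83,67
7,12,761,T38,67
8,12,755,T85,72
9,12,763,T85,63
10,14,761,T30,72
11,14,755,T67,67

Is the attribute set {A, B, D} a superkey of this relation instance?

Yes

All 11 rows have distinct {A, B, D} values, so {A, B, D} → (all attributes) holds and {A, B, D} is a superkey.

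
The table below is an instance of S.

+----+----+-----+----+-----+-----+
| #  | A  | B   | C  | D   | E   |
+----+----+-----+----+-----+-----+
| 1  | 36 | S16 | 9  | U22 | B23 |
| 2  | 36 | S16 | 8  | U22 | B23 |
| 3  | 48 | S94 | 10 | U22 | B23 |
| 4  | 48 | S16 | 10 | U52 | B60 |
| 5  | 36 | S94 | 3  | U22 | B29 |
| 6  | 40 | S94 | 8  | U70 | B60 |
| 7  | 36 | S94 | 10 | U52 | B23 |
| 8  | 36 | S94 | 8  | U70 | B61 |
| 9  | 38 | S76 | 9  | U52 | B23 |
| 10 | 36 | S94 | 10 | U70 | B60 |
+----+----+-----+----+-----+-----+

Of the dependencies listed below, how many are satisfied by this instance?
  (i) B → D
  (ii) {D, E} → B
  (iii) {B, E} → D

(i) B → D: B=S16: rows 1, 2, 4 → D takes values {U22, U52} — violation; B=S94: rows 3, 5, 6, 7, 8, 10 → D takes values {U22, U70, U52} — violation — fails.
(ii) {D, E} → B: (D=U22, E=B23): rows 1, 2, 3 → B takes values {S16, S94} — violation; (D=U52, E=B23): rows 7, 9 → B takes values {S94, S76} — violation — fails.
(iii) {B, E} → D: (B=S94, E=B23): rows 3, 7 → D takes values {U22, U52} — violation — fails.
None of the 3 dependencies hold.

0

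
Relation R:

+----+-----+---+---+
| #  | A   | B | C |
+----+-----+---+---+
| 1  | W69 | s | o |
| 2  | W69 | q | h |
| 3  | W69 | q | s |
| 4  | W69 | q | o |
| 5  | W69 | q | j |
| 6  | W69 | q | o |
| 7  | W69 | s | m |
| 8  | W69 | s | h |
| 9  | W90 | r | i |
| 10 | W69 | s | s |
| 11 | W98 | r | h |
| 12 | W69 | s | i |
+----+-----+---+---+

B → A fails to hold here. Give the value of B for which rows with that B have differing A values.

r

B=s: rows 1, 7, 8, 10, 12 → A = W69, W69, W69, W69, W69 ✓
B=q: rows 2, 3, 4, 5, 6 → A = W69, W69, W69, W69, W69 ✓
B=r: rows 9, 11 → A takes values {W90, W98} — violation
The only B value with inconsistent A is B=r.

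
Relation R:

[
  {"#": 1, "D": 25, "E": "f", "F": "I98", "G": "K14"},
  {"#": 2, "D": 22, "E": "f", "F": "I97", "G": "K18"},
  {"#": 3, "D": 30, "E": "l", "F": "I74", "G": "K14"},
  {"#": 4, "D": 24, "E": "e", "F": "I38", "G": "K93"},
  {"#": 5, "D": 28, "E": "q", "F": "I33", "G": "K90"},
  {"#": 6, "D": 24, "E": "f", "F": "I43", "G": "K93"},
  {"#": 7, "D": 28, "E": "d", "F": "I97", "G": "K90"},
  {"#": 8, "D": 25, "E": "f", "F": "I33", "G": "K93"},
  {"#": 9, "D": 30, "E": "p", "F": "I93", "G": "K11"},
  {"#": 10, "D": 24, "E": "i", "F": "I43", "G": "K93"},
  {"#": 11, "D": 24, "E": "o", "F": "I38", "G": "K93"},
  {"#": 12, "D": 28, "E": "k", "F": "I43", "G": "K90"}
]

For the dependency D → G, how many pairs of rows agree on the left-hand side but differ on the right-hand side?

D=25: violating pairs (1,8) — 1 pair.
D=30: violating pairs (3,9) — 1 pair.
D=24: all 4 rows agree on G — 0 pairs.
D=28: all 3 rows agree on G — 0 pairs.

2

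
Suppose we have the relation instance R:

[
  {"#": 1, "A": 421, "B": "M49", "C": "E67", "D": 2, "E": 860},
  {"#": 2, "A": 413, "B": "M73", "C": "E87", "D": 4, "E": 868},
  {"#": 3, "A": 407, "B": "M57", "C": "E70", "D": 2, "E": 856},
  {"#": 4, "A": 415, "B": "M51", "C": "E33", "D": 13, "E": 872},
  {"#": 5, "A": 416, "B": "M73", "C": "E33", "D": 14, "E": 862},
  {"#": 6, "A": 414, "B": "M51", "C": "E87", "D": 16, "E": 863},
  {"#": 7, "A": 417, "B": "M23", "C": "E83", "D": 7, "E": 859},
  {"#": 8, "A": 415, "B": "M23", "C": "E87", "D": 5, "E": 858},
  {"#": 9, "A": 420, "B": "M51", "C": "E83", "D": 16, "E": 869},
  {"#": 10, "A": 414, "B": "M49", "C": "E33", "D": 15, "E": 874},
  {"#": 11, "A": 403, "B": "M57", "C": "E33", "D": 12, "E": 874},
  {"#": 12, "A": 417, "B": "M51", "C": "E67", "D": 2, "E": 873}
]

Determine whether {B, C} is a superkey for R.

All 12 rows have distinct {B, C} values, so {B, C} → (all attributes) holds and {B, C} is a superkey.

Yes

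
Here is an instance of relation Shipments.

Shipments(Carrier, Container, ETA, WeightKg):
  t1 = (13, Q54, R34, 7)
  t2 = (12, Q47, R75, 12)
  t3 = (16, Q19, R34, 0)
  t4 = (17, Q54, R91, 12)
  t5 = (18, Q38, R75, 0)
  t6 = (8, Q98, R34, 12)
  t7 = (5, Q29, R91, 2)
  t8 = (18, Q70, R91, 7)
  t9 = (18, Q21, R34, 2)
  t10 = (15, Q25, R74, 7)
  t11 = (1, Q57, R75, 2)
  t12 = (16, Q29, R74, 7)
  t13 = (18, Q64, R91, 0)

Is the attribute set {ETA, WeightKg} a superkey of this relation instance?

No

Rows 10 and 12 have the same {ETA, WeightKg} value (ETA=R74, WeightKg=7) but are distinct tuples, so {ETA, WeightKg} does not determine every attribute — not a superkey.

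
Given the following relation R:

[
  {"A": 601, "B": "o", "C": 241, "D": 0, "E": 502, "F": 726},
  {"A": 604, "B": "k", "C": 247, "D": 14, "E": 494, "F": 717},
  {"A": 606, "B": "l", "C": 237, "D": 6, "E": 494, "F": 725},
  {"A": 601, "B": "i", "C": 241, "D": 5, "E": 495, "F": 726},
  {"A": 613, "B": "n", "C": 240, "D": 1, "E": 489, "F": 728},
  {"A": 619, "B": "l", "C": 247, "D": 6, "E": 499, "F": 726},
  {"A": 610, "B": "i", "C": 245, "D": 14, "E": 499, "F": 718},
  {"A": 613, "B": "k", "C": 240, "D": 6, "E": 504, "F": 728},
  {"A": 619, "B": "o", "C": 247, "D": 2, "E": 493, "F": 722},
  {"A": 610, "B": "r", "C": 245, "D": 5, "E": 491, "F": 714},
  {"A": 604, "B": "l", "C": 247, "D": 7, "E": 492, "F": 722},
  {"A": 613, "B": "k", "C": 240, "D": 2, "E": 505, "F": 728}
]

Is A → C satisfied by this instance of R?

Yes

A=601: 2 rows → C = 241, 241 ✓
A=604: 2 rows → C = 247, 247 ✓
A=606: 1 row → C = 237 ✓
A=613: 3 rows → C = 240, 240, 240 ✓
A=619: 2 rows → C = 247, 247 ✓
A=610: 2 rows → C = 245, 245 ✓
Every A value is associated with a single C value, so A → C holds.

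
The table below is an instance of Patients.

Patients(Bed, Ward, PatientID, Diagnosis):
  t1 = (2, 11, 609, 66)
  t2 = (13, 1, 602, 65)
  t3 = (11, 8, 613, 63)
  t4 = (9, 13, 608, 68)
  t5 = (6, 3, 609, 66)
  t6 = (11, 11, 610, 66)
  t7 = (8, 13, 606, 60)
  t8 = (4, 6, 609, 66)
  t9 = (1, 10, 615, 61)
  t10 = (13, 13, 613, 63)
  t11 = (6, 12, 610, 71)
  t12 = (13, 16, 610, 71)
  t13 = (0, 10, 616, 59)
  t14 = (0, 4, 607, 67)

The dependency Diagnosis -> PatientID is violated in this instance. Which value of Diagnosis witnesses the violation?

66

Diagnosis=66: rows 1, 5, 6, 8 → PatientID takes values {609, 610} — violation
Diagnosis=65: row 2 → PatientID = 602 ✓
Diagnosis=63: rows 3, 10 → PatientID = 613, 613 ✓
Diagnosis=68: row 4 → PatientID = 608 ✓
Diagnosis=60: row 7 → PatientID = 606 ✓
Diagnosis=61: row 9 → PatientID = 615 ✓
Diagnosis=71: rows 11, 12 → PatientID = 610, 610 ✓
Diagnosis=59: row 13 → PatientID = 616 ✓
Diagnosis=67: row 14 → PatientID = 607 ✓
The only Diagnosis value with inconsistent PatientID is Diagnosis=66.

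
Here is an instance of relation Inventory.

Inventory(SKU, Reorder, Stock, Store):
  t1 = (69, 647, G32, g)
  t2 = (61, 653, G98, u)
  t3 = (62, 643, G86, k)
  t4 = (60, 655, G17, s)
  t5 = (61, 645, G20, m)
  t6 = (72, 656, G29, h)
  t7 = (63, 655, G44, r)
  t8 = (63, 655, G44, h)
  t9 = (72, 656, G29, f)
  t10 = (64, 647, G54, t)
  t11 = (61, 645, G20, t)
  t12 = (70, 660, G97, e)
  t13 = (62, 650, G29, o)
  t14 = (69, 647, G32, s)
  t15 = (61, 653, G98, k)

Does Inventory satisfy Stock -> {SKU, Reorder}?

No

Stock=G32: rows 1, 14 → {SKU,Reorder} = (69, 647), (69, 647) ✓
Stock=G98: rows 2, 15 → {SKU,Reorder} = (61, 653), (61, 653) ✓
Stock=G86: row 3 → {SKU,Reorder} = (62, 643) ✓
Stock=G17: row 4 → {SKU,Reorder} = (60, 655) ✓
Stock=G20: rows 5, 11 → {SKU,Reorder} = (61, 645), (61, 645) ✓
Stock=G29: rows 6, 9, 13 → {SKU,Reorder} takes values {(72, 656), (62, 650)} — violation
Stock=G44: rows 7, 8 → {SKU,Reorder} = (63, 655), (63, 655) ✓
Stock=G54: row 10 → {SKU,Reorder} = (64, 647) ✓
Stock=G97: row 12 → {SKU,Reorder} = (70, 660) ✓
Two rows agree on Stock but differ on {SKU, Reorder}, so Stock -> {SKU, Reorder} does not hold.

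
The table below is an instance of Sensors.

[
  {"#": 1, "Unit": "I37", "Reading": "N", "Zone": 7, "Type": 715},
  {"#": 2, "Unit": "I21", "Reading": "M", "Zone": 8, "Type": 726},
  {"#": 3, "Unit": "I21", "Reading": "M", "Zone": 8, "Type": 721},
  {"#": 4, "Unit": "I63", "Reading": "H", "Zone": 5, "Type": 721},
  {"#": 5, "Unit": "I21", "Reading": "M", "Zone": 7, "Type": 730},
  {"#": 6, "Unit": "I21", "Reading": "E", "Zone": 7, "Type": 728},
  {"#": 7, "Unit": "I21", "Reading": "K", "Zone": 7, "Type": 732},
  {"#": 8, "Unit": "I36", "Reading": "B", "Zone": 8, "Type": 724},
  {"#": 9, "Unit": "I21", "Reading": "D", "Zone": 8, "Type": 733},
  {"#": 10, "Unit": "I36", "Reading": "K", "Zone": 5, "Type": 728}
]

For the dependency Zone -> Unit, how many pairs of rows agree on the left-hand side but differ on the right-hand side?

7

Zone=7: violating pairs (1,5), (1,6), (1,7) — 3 pairs.
Zone=8: violating pairs (2,8), (3,8), (8,9) — 3 pairs.
Zone=5: violating pairs (4,10) — 1 pair.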